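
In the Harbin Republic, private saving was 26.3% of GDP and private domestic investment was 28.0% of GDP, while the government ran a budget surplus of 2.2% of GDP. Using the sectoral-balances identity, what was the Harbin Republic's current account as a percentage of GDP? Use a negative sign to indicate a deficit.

0.5

By the sectoral-balances identity, CA = (S_private - I) + (T - G).
Private balance = 26.3 - 28.0 = -1.7
Government balance (T - G) = 2.2
CA = -1.7 + 2.2 = 0.5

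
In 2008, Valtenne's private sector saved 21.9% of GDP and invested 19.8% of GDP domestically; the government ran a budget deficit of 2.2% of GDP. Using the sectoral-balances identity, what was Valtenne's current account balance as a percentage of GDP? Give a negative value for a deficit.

-0.1

By the sectoral-balances identity, CA = (S_private - I) + (T - G).
Private balance = 21.9 - 19.8 = 2.1
Government balance (T - G) = -2.2
CA = 2.1 + (-2.2) = -0.1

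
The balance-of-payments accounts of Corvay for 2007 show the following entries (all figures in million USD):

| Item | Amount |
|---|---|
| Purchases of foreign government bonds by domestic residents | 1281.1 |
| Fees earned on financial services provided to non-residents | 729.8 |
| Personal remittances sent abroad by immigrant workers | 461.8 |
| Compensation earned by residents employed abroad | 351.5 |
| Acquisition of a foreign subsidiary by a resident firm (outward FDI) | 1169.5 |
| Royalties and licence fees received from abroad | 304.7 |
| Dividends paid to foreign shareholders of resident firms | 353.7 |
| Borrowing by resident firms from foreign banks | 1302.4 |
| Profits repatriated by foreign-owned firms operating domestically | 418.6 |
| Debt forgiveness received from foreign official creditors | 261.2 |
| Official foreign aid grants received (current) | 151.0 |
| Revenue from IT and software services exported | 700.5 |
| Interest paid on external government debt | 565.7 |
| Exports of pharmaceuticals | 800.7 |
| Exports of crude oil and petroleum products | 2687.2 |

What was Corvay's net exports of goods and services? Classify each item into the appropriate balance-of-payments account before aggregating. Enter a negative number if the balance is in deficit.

5222.9

Goods: 2687.2 + 800.7 = 3487.9
Services: 304.7 + 729.8 + 700.5 = 1735.0
Trade balance = 3487.9 + 1735.0 = 5222.9
(Excluded from the trade balance — financial account: purchases of foreign government bonds by domestic residents 1281.1, acquisition of a foreign subsidiary by a resident firm (outward FDI) 1169.5, borrowing by resident firms from foreign banks 1302.4; secondary income: personal remittances sent abroad by immigrant workers 461.8, official foreign aid grants received (current) 151.0; primary income: compensation earned by residents employed abroad 351.5, dividends paid to foreign shareholders of resident firms 353.7, profits repatriated by foreign-owned firms operating domestically 418.6, interest paid on external government debt 565.7; capital account: debt forgiveness received from foreign official creditors 261.2.)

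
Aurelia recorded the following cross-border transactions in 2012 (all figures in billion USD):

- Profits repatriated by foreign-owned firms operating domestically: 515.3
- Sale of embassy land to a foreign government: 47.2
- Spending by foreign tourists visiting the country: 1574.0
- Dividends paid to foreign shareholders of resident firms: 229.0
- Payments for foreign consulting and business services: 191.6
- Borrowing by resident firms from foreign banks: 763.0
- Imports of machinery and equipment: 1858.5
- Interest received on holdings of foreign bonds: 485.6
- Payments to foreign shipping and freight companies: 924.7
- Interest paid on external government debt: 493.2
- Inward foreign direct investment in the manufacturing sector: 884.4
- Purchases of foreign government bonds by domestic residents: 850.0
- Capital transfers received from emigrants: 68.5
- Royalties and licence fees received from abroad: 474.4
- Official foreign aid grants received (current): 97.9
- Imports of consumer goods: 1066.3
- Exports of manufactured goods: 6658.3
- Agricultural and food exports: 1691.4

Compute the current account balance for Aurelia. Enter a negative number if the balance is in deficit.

5703.0

Goods: -1066.3 - 1858.5 + 1691.4 + 6658.3 = 5424.9
Services: 1574.0 - 924.7 - 191.6 + 474.4 = 932.1
Primary income: -493.2 + 485.6 - 229.0 - 515.3 = -751.9
Secondary income: 97.9
Current account = 5424.9 + 932.1 + (-751.9) + 97.9 = 5703.0
(Excluded from the current account — capital account: sale of embassy land to a foreign government 47.2, capital transfers received from emigrants 68.5; financial account: borrowing by resident firms from foreign banks 763.0, inward foreign direct investment in the manufacturing sector 884.4, purchases of foreign government bonds by domestic residents 850.0.)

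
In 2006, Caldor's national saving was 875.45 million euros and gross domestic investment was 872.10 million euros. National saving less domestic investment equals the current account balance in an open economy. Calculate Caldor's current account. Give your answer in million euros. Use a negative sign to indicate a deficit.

CA = S - I = 875.45 - 872.10 = 3.35

3.35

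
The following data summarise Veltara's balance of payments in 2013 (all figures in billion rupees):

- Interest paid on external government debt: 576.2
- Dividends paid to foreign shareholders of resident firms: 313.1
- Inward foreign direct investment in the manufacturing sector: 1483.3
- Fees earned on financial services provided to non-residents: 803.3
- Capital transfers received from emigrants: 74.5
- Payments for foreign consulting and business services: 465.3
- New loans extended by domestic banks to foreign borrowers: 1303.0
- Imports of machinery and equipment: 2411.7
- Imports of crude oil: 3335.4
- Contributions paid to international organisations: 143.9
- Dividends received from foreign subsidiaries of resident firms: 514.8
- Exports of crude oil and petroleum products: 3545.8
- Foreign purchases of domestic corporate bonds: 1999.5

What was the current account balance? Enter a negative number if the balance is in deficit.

Goods: -3335.4 + 3545.8 - 2411.7 = -2201.3
Services: -465.3 + 803.3 = 338.0
Primary income: -576.2 - 313.1 + 514.8 = -374.5
Secondary income: -143.9
Current account = (-2201.3) + 338.0 + (-374.5) + (-143.9) = -2381.7
(Excluded from the current account — financial account: inward foreign direct investment in the manufacturing sector 1483.3, new loans extended by domestic banks to foreign borrowers 1303.0, foreign purchases of domestic corporate bonds 1999.5; capital account: capital transfers received from emigrants 74.5.)

-2381.7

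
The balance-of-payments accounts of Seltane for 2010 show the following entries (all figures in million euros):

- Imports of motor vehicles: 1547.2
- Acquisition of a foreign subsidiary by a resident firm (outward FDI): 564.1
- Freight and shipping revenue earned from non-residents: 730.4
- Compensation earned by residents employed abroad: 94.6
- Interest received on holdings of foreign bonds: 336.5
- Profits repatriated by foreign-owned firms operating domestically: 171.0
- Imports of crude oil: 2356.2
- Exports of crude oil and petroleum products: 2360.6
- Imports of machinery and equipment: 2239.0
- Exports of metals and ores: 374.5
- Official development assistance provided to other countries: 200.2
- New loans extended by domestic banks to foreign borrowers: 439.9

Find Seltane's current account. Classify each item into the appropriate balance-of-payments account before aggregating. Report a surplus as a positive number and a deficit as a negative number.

Goods: -2239.0 + 374.5 - 1547.2 - 2356.2 + 2360.6 = -3407.3
Services: 730.4
Primary income: -171.0 + 336.5 + 94.6 = 260.1
Secondary income: -200.2
Current account = (-3407.3) + 730.4 + 260.1 + (-200.2) = -2617.0
(Excluded from the current account — financial account: acquisition of a foreign subsidiary by a resident firm (outward FDI) 564.1, new loans extended by domestic banks to foreign borrowers 439.9.)

-2617.0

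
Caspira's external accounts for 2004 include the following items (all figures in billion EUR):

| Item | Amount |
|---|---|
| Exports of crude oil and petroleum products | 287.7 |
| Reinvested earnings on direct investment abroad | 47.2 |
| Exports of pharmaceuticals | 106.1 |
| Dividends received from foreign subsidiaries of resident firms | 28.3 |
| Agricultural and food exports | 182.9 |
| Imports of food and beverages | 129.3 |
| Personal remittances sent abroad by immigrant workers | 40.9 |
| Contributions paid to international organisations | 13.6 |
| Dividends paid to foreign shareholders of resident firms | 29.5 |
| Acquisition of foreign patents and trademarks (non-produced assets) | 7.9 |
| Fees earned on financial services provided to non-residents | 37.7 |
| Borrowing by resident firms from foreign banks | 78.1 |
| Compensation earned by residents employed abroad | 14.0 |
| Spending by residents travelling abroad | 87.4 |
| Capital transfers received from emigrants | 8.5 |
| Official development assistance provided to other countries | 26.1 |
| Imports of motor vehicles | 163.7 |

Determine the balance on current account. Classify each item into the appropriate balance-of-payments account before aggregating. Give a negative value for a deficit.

213.4

Goods: -129.3 + 182.9 + 287.7 + 106.1 - 163.7 = 283.7
Services: 37.7 - 87.4 = -49.7
Primary income: -29.5 + 14.0 + 47.2 + 28.3 = 60.0
Secondary income: -26.1 - 13.6 - 40.9 = -80.6
Current account = 283.7 + (-49.7) + 60.0 + (-80.6) = 213.4
(Excluded from the current account — capital account: acquisition of foreign patents and trademarks (non-produced assets) 7.9, capital transfers received from emigrants 8.5; financial account: borrowing by resident firms from foreign banks 78.1.)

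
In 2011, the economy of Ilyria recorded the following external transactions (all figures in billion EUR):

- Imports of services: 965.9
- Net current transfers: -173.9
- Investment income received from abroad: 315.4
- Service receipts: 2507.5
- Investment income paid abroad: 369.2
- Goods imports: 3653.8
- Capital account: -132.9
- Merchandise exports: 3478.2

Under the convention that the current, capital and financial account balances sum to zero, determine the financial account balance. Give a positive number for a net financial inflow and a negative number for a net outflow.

-1005.4

Goods balance = 3478.2 - 3653.8 = -175.6
Services balance = 2507.5 - 965.9 = 1541.6
Trade balance (goods + services) = -175.6 + 1541.6 = 1366.0
Net primary income = 315.4 - 369.2 = -53.8
Net secondary income = -173.9
Current account = 1366.0 + (-53.8) + (-173.9) = 1138.3
Financial account = -(1138.3 + (-132.9)) = -1005.4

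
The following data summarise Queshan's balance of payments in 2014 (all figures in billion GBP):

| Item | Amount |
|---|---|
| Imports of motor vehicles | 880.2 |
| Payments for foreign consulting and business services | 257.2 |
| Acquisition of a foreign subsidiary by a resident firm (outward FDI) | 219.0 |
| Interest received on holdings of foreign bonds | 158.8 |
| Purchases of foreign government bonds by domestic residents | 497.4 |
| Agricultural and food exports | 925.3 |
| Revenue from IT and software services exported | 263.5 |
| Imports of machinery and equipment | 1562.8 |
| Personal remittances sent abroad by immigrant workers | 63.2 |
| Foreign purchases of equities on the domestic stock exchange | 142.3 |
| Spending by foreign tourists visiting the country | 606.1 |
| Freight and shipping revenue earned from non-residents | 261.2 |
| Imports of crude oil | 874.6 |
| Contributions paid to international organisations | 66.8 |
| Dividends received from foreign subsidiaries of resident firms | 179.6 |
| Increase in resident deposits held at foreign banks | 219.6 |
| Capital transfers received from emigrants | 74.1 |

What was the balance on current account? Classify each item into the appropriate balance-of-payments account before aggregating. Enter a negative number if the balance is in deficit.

Goods: -1562.8 - 874.6 + 925.3 - 880.2 = -2392.3
Services: 263.5 + 261.2 - 257.2 + 606.1 = 873.6
Primary income: 179.6 + 158.8 = 338.4
Secondary income: -66.8 - 63.2 = -130.0
Current account = (-2392.3) + 873.6 + 338.4 + (-130.0) = -1310.3
(Excluded from the current account — financial account: acquisition of a foreign subsidiary by a resident firm (outward FDI) 219.0, purchases of foreign government bonds by domestic residents 497.4, foreign purchases of equities on the domestic stock exchange 142.3, increase in resident deposits held at foreign banks 219.6; capital account: capital transfers received from emigrants 74.1.)

-1310.3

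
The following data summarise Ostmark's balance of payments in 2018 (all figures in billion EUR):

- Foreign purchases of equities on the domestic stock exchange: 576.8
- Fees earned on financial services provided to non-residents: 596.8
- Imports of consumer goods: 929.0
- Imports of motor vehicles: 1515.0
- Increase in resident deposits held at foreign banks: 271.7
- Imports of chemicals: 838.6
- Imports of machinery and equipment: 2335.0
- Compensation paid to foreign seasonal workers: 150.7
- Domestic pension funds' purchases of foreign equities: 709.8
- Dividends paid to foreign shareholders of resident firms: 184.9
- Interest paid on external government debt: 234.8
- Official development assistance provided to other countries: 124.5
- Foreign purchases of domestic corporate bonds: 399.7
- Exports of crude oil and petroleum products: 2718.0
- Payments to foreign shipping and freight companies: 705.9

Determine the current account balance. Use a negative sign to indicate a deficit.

-3703.6

Goods: -1515.0 + 2718.0 - 838.6 - 2335.0 - 929.0 = -2899.6
Services: -705.9 + 596.8 = -109.1
Primary income: -150.7 - 184.9 - 234.8 = -570.4
Secondary income: -124.5
Current account = (-2899.6) + (-109.1) + (-570.4) + (-124.5) = -3703.6
(Excluded from the current account — financial account: foreign purchases of equities on the domestic stock exchange 576.8, increase in resident deposits held at foreign banks 271.7, domestic pension funds' purchases of foreign equities 709.8, foreign purchases of domestic corporate bonds 399.7.)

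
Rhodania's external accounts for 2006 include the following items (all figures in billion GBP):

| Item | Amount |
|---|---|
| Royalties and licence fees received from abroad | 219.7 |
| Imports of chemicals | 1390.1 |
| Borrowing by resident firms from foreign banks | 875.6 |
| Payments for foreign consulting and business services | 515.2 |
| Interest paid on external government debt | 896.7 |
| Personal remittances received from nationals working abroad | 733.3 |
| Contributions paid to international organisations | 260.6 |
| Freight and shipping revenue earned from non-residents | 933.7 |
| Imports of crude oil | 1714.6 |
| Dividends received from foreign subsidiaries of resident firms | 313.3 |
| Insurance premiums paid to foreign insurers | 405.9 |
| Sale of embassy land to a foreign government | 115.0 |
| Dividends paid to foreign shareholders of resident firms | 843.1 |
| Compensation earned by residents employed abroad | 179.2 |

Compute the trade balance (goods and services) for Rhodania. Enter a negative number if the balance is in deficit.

Goods: -1390.1 - 1714.6 = -3104.7
Services: -515.2 + 933.7 + 219.7 - 405.9 = 232.3
Trade balance = -3104.7 + 232.3 = -2872.4
(Excluded from the trade balance — financial account: borrowing by resident firms from foreign banks 875.6; primary income: interest paid on external government debt 896.7, dividends received from foreign subsidiaries of resident firms 313.3, dividends paid to foreign shareholders of resident firms 843.1, compensation earned by residents employed abroad 179.2; secondary income: personal remittances received from nationals working abroad 733.3, contributions paid to international organisations 260.6; capital account: sale of embassy land to a foreign government 115.0.)

-2872.4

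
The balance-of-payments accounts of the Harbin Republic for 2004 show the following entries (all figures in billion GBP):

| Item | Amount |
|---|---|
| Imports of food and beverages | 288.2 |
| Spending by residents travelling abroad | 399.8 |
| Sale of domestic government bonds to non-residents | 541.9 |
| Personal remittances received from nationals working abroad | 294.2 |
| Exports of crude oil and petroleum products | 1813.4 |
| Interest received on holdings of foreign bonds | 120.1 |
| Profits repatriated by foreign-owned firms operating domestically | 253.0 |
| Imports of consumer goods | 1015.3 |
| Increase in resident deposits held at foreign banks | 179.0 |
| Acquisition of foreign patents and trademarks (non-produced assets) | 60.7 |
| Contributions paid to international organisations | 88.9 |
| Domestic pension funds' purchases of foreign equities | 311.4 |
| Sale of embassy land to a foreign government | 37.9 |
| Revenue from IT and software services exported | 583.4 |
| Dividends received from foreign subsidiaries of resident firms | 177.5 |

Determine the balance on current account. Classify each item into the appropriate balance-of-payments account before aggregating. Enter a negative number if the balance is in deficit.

943.4

Goods: 1813.4 - 288.2 - 1015.3 = 509.9
Services: 583.4 - 399.8 = 183.6
Primary income: 177.5 + 120.1 - 253.0 = 44.6
Secondary income: -88.9 + 294.2 = 205.3
Current account = 509.9 + 183.6 + 44.6 + 205.3 = 943.4
(Excluded from the current account — financial account: sale of domestic government bonds to non-residents 541.9, increase in resident deposits held at foreign banks 179.0, domestic pension funds' purchases of foreign equities 311.4; capital account: acquisition of foreign patents and trademarks (non-produced assets) 60.7, sale of embassy land to a foreign government 37.9.)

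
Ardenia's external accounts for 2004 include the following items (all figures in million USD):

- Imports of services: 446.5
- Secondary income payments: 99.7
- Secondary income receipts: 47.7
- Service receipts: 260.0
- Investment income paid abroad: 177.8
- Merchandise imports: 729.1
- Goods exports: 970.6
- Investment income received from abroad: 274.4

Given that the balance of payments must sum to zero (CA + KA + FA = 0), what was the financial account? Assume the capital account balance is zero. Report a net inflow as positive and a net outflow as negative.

Goods balance = 970.6 - 729.1 = 241.5
Services balance = 260.0 - 446.5 = -186.5
Trade balance (goods + services) = 241.5 + (-186.5) = 55.0
Net primary income = 274.4 - 177.8 = 96.6
Net secondary income = 47.7 - 99.7 = -52.0
Current account = 55.0 + 96.6 + (-52.0) = 99.6
Financial account = -(99.6) = -99.6

-99.6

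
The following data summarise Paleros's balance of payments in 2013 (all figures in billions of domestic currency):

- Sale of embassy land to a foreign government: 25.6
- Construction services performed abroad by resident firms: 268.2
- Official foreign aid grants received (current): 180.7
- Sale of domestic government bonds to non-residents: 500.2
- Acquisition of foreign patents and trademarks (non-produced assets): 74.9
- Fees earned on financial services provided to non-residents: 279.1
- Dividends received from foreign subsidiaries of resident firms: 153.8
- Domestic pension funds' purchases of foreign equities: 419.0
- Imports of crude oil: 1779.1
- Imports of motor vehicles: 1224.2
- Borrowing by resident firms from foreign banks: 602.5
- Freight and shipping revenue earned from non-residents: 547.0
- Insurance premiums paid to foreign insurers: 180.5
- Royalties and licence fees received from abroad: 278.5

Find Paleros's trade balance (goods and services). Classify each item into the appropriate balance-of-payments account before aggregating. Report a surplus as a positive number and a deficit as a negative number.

-1811.0

Goods: -1779.1 - 1224.2 = -3003.3
Services: 278.5 + 268.2 + 547.0 + 279.1 - 180.5 = 1192.3
Trade balance = -3003.3 + 1192.3 = -1811.0
(Excluded from the trade balance — capital account: sale of embassy land to a foreign government 25.6, acquisition of foreign patents and trademarks (non-produced assets) 74.9; secondary income: official foreign aid grants received (current) 180.7; financial account: sale of domestic government bonds to non-residents 500.2, domestic pension funds' purchases of foreign equities 419.0, borrowing by resident firms from foreign banks 602.5; primary income: dividends received from foreign subsidiaries of resident firms 153.8.)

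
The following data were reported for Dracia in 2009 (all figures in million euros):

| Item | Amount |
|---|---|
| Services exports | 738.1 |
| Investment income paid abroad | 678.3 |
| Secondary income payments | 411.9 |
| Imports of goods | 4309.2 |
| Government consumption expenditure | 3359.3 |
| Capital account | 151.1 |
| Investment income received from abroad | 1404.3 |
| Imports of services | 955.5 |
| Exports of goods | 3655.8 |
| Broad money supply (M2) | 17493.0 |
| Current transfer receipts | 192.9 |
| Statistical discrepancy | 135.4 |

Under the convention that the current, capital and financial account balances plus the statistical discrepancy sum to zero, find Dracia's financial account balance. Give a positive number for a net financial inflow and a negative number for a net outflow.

77.3

Goods balance = 3655.8 - 4309.2 = -653.4
Services balance = 738.1 - 955.5 = -217.4
Trade balance (goods + services) = -653.4 + (-217.4) = -870.8
Net primary income = 1404.3 - 678.3 = 726.0
Net secondary income = 192.9 - 411.9 = -219.0
Current account = -870.8 + 726.0 + (-219.0) = -363.8
Financial account = -(-363.8 + 151.1 + 135.4) = 77.3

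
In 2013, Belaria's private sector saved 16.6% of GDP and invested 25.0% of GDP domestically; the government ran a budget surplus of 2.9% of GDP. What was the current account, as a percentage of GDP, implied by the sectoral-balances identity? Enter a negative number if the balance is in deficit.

By the sectoral-balances identity, CA = (S_private - I) + (T - G).
Private balance = 16.6 - 25.0 = -8.4
Government balance (T - G) = 2.9
CA = -8.4 + 2.9 = -5.5

-5.5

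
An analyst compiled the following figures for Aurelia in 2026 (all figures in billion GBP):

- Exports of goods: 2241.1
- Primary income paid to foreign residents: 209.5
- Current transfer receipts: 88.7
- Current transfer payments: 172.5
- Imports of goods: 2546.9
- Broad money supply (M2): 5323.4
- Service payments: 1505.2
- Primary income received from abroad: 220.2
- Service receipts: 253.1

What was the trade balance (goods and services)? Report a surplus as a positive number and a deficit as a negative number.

-1557.9

Goods balance = 2241.1 - 2546.9 = -305.8
Services balance = 253.1 - 1505.2 = -1252.1
Trade balance (goods + services) = -305.8 + (-1252.1) = -1557.9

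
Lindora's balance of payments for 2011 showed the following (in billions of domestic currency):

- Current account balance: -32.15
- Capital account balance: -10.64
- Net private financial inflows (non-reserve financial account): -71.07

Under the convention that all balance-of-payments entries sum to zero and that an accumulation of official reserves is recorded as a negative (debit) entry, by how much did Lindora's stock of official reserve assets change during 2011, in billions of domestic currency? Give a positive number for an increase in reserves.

Official reserve transactions balance = -((-32.15) + (-10.64) + (-71.07)) = 113.86
An accumulation of reserves is recorded as a debit (negative entry), so the change in the stock of reserves is the negative of that balance.
Change in official reserves = -(113.86) = -113.86

-113.86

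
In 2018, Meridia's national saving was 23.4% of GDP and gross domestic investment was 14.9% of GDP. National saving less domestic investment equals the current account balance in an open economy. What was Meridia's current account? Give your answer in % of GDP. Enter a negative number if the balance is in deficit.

CA = S - I = 23.4 - 14.9 = 8.5

8.5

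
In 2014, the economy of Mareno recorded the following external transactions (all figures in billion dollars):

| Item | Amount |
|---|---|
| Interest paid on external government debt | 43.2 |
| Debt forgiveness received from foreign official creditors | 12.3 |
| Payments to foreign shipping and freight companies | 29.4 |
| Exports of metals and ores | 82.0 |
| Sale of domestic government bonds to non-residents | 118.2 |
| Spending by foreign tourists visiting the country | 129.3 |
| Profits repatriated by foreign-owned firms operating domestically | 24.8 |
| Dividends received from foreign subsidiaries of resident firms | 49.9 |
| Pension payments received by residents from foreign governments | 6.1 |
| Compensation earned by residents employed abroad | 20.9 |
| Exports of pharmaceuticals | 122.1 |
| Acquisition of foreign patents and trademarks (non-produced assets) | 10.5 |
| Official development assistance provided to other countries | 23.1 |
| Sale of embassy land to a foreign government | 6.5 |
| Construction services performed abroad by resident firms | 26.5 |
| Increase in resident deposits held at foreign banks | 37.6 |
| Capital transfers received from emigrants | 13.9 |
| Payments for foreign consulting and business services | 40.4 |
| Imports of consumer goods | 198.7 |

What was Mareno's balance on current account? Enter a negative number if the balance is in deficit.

77.2

Goods: -198.7 + 82.0 + 122.1 = 5.4
Services: 26.5 - 29.4 - 40.4 + 129.3 = 86.0
Primary income: 20.9 - 24.8 - 43.2 + 49.9 = 2.8
Secondary income: -23.1 + 6.1 = -17.0
Current account = 5.4 + 86.0 + 2.8 + (-17.0) = 77.2
(Excluded from the current account — capital account: debt forgiveness received from foreign official creditors 12.3, acquisition of foreign patents and trademarks (non-produced assets) 10.5, sale of embassy land to a foreign government 6.5, capital transfers received from emigrants 13.9; financial account: sale of domestic government bonds to non-residents 118.2, increase in resident deposits held at foreign banks 37.6.)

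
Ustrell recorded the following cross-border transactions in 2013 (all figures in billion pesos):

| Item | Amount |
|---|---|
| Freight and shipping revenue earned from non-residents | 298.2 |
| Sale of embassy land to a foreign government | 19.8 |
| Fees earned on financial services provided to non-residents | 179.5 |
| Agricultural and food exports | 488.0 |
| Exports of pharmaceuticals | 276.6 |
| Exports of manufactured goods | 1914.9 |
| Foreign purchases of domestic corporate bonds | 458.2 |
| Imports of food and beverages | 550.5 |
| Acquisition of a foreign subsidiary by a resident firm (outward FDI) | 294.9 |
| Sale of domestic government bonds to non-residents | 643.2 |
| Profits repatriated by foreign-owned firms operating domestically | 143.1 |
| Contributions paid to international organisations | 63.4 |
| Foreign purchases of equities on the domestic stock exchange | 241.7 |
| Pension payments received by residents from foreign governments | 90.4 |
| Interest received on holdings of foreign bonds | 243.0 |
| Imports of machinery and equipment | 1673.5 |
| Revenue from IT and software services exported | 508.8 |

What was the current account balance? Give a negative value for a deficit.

Goods: -1673.5 + 488.0 - 550.5 + 1914.9 + 276.6 = 455.5
Services: 179.5 + 508.8 + 298.2 = 986.5
Primary income: 243.0 - 143.1 = 99.9
Secondary income: 90.4 - 63.4 = 27.0
Current account = 455.5 + 986.5 + 99.9 + 27.0 = 1568.9
(Excluded from the current account — capital account: sale of embassy land to a foreign government 19.8; financial account: foreign purchases of domestic corporate bonds 458.2, acquisition of a foreign subsidiary by a resident firm (outward FDI) 294.9, sale of domestic government bonds to non-residents 643.2, foreign purchases of equities on the domestic stock exchange 241.7.)

1568.9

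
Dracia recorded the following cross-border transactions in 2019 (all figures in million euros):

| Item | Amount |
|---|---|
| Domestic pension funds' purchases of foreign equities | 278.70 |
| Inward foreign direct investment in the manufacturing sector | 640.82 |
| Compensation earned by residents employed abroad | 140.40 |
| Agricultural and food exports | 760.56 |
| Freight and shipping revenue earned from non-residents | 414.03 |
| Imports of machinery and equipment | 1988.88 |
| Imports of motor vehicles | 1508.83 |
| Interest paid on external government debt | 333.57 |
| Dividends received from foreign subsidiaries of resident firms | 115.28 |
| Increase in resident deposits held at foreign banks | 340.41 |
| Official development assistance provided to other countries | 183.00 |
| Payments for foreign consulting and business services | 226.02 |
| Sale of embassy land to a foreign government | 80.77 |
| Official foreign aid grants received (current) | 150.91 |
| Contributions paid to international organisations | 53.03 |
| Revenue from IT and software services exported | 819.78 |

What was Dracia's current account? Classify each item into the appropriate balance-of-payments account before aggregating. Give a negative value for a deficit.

Goods: -1508.83 - 1988.88 + 760.56 = -2737.15
Services: 414.03 + 819.78 - 226.02 = 1007.79
Primary income: -333.57 + 115.28 + 140.40 = -77.89
Secondary income: -183.00 + 150.91 - 53.03 = -85.12
Current account = (-2737.15) + 1007.79 + (-77.89) + (-85.12) = -1892.37
(Excluded from the current account — financial account: domestic pension funds' purchases of foreign equities 278.70, inward foreign direct investment in the manufacturing sector 640.82, increase in resident deposits held at foreign banks 340.41; capital account: sale of embassy land to a foreign government 80.77.)

-1892.37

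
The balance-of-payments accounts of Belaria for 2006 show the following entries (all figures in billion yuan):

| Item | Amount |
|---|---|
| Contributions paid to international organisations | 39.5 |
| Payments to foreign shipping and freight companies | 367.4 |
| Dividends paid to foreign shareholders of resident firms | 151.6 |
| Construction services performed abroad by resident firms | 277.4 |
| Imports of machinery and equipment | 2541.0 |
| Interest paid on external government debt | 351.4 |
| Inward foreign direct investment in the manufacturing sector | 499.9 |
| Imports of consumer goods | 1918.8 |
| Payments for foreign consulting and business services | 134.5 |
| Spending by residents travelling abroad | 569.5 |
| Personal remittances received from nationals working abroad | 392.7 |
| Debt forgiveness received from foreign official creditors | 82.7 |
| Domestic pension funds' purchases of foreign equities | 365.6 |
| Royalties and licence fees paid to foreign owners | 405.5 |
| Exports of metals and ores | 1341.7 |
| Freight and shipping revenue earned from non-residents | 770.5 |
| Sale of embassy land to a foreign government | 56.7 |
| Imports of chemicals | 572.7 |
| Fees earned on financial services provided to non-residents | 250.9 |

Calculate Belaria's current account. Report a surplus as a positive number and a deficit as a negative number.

-4018.7

Goods: -2541.0 - 1918.8 - 572.7 + 1341.7 = -3690.8
Services: 277.4 - 405.5 - 134.5 - 367.4 + 770.5 + 250.9 - 569.5 = -178.1
Primary income: -351.4 - 151.6 = -503.0
Secondary income: 392.7 - 39.5 = 353.2
Current account = (-3690.8) + (-178.1) + (-503.0) + 353.2 = -4018.7
(Excluded from the current account — financial account: inward foreign direct investment in the manufacturing sector 499.9, domestic pension funds' purchases of foreign equities 365.6; capital account: debt forgiveness received from foreign official creditors 82.7, sale of embassy land to a foreign government 56.7.)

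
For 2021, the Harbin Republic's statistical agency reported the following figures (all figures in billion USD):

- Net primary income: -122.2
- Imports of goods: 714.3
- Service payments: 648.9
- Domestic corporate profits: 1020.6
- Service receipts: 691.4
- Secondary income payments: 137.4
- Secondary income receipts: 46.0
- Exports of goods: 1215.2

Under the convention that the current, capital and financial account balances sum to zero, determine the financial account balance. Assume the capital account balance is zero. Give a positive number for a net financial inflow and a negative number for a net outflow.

Goods balance = 1215.2 - 714.3 = 500.9
Services balance = 691.4 - 648.9 = 42.5
Trade balance (goods + services) = 500.9 + 42.5 = 543.4
Net primary income = -122.2
Net secondary income = 46.0 - 137.4 = -91.4
Current account = 543.4 + (-122.2) + (-91.4) = 329.8
Financial account = -(329.8) = -329.8

-329.8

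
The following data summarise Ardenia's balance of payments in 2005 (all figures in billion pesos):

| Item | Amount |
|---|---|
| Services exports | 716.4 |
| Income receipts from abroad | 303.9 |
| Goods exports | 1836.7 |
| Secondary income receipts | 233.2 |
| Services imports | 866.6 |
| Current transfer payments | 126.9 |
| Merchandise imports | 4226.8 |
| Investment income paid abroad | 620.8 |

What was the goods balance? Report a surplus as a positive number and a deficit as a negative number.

-2390.1

Goods balance = 1836.7 - 4226.8 = -2390.1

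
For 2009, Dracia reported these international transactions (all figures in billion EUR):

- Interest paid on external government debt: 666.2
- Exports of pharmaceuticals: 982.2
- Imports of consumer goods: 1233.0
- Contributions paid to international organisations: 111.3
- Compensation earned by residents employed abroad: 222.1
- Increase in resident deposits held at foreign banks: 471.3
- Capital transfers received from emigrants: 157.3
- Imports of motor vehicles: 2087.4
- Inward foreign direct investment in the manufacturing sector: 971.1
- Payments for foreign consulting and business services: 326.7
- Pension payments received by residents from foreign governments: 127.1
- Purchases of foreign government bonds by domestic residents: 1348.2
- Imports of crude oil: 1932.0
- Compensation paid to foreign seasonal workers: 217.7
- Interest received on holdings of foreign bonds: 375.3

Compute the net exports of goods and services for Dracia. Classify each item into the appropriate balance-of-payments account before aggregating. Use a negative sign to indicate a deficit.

Goods: -1932.0 - 2087.4 + 982.2 - 1233.0 = -4270.2
Services: -326.7
Trade balance = -4270.2 + (-326.7) = -4596.9
(Excluded from the trade balance — primary income: interest paid on external government debt 666.2, compensation earned by residents employed abroad 222.1, compensation paid to foreign seasonal workers 217.7, interest received on holdings of foreign bonds 375.3; secondary income: contributions paid to international organisations 111.3, pension payments received by residents from foreign governments 127.1; financial account: increase in resident deposits held at foreign banks 471.3, inward foreign direct investment in the manufacturing sector 971.1, purchases of foreign government bonds by domestic residents 1348.2; capital account: capital transfers received from emigrants 157.3.)

-4596.9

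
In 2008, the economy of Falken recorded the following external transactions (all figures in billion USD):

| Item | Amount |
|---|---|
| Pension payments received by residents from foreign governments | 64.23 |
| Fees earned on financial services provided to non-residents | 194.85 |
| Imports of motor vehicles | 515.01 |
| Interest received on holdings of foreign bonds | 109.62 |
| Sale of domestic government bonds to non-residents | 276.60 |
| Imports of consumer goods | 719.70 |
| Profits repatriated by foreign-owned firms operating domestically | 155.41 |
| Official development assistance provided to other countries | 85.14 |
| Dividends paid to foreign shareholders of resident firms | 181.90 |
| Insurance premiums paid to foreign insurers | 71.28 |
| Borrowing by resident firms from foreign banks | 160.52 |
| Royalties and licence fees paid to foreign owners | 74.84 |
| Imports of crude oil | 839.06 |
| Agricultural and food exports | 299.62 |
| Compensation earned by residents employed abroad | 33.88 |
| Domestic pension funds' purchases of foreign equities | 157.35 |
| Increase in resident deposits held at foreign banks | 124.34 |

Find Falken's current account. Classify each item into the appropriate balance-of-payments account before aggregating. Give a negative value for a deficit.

Goods: -839.06 - 515.01 + 299.62 - 719.70 = -1774.15
Services: 194.85 - 71.28 - 74.84 = 48.73
Primary income: -155.41 - 181.90 + 109.62 + 33.88 = -193.81
Secondary income: 64.23 - 85.14 = -20.91
Current account = (-1774.15) + 48.73 + (-193.81) + (-20.91) = -1940.14
(Excluded from the current account — financial account: sale of domestic government bonds to non-residents 276.60, borrowing by resident firms from foreign banks 160.52, domestic pension funds' purchases of foreign equities 157.35, increase in resident deposits held at foreign banks 124.34.)

-1940.14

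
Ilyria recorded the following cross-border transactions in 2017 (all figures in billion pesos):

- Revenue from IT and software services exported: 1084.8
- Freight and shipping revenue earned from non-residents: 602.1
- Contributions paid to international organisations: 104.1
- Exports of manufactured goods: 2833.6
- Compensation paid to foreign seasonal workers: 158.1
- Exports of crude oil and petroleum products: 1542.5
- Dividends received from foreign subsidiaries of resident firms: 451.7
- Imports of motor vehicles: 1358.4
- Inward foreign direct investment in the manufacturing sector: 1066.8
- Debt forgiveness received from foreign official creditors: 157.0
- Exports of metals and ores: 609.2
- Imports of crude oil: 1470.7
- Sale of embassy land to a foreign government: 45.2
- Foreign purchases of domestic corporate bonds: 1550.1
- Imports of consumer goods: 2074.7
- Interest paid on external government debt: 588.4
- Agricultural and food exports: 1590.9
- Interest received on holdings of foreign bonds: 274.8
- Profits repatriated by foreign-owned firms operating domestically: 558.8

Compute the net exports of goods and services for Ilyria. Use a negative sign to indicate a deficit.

3359.3

Goods: 1542.5 + 2833.6 - 1358.4 + 1590.9 - 2074.7 - 1470.7 + 609.2 = 1672.4
Services: 1084.8 + 602.1 = 1686.9
Trade balance = 1672.4 + 1686.9 = 3359.3
(Excluded from the trade balance — secondary income: contributions paid to international organisations 104.1; primary income: compensation paid to foreign seasonal workers 158.1, dividends received from foreign subsidiaries of resident firms 451.7, interest paid on external government debt 588.4, interest received on holdings of foreign bonds 274.8, profits repatriated by foreign-owned firms operating domestically 558.8; financial account: inward foreign direct investment in the manufacturing sector 1066.8, foreign purchases of domestic corporate bonds 1550.1; capital account: debt forgiveness received from foreign official creditors 157.0, sale of embassy land to a foreign government 45.2.)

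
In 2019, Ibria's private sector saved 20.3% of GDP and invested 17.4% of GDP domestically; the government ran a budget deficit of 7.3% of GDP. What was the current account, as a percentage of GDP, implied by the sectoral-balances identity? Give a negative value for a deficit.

By the sectoral-balances identity, CA = (S_private - I) + (T - G).
Private balance = 20.3 - 17.4 = 2.9
Government balance (T - G) = -7.3
CA = 2.9 + (-7.3) = -4.4

-4.4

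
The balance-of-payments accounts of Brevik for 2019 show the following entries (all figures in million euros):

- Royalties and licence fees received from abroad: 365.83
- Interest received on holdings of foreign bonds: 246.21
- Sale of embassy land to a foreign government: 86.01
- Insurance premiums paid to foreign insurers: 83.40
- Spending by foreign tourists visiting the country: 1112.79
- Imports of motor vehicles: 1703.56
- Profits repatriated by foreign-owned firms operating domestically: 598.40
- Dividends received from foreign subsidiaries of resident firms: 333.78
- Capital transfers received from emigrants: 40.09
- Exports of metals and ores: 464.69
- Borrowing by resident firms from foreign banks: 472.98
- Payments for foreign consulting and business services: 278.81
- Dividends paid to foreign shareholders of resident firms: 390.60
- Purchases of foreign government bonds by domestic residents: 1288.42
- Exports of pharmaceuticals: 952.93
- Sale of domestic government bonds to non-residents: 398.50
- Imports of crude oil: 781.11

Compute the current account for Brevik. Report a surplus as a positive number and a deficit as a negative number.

Goods: 952.93 - 1703.56 - 781.11 + 464.69 = -1067.05
Services: 365.83 - 83.40 - 278.81 + 1112.79 = 1116.41
Primary income: 333.78 - 598.40 + 246.21 - 390.60 = -409.01
Current account = (-1067.05) + 1116.41 + (-409.01) = -359.65
(Excluded from the current account — capital account: sale of embassy land to a foreign government 86.01, capital transfers received from emigrants 40.09; financial account: borrowing by resident firms from foreign banks 472.98, purchases of foreign government bonds by domestic residents 1288.42, sale of domestic government bonds to non-residents 398.50.)

-359.65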